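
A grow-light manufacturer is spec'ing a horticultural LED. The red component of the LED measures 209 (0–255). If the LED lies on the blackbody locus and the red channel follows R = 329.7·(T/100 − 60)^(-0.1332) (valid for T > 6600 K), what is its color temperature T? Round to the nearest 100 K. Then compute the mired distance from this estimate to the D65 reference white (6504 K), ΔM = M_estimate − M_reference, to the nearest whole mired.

-44 mireds

(t − 60)^(-0.1332) = 209/329.7 = 0.63391.
t − 60 = 0.63391^(1/-0.1332) = 0.63391^(-7.508) = 30.639, so t = 90.639.
T = 100·t = 9064 K → 9100 K to the nearest 100 K.
M_estimate = 10⁶/9100 = 109.89; M_reference = 10⁶/6504 = 153.75.
ΔM = 109.89 − 153.75 = -43.86 → -44 mireds.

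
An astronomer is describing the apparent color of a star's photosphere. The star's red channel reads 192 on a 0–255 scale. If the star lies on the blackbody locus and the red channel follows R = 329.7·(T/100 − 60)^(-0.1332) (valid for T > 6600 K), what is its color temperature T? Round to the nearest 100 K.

(t − 60)^(-0.1332) = 192/329.7 = 0.58235.
t − 60 = 0.58235^(1/-0.1332) = 0.58235^(-7.508) = 57.929, so t = 117.929.
T = 100·t = 11793 K → 11800 K to the nearest 100 K.

11800 K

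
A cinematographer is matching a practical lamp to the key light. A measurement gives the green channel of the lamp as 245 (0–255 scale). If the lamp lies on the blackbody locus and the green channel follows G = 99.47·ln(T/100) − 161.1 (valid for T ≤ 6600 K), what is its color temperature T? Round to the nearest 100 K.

5900 K

ln t = (245 + 161.1) / 99.47 = 4.0826.
t = e^4.0826 = 59.302.
T = 100·t = 5930 K → 5900 K to the nearest 100 K.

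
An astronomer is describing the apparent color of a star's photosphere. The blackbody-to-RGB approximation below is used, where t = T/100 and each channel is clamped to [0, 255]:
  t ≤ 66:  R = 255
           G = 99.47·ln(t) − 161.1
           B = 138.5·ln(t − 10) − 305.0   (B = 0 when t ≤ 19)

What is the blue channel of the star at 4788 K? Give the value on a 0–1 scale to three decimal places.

t = 4788/100 = 47.88; the t ≤ 66 branch applies.
B = 138.5·ln(47.88 − 10) − 305.0 = 138.5·ln 37.88 − 305.0 = 138.5·3.6344 − 305.0 = 198.368.
On a 0–1 scale: 198.368/255 = 0.7779 → 0.778.

0.778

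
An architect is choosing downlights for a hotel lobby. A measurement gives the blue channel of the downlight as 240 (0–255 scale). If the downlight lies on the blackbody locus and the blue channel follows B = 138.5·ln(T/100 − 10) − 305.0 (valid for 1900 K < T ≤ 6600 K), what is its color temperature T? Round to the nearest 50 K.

ln(t − 10) = (240 + 305.0) / 138.5 = 3.9350.
t − 10 = e^3.9350 = 51.163, so t = 61.163.
T = 100·t = 6116 K → 6100 K to the nearest 50 K.

6100 K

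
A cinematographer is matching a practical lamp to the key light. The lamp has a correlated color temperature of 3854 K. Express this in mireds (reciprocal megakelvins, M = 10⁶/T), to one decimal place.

259.5 mireds

M = 10⁶ / 3854 = 259.471 → 259.5 mireds.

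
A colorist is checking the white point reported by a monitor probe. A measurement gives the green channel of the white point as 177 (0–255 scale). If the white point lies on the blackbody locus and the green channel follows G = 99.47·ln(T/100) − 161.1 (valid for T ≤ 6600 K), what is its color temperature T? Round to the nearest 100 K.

ln t = (177 + 161.1) / 99.47 = 3.3990.
t = e^3.3990 = 29.935.
T = 100·t = 2993 K → 3000 K to the nearest 100 K.

3000 K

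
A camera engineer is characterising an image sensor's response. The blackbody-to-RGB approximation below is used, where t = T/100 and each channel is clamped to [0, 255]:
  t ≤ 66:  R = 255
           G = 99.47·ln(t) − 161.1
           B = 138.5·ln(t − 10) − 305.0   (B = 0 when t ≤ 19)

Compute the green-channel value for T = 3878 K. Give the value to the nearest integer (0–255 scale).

203

t = 3878/100 = 38.78; the t ≤ 66 branch applies.
G = 99.47·ln 38.78 − 161.1 = 99.47·3.6579 − 161.1 = 202.752.
Rounded: 203.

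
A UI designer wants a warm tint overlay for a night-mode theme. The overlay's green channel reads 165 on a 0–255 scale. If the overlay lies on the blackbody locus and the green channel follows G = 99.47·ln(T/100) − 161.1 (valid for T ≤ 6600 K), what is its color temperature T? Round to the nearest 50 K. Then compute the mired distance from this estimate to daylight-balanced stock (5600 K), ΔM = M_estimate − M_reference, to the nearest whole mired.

ln t = (165 + 161.1) / 99.47 = 3.2784.
t = e^3.2784 = 26.533.
T = 100·t = 2653 K → 2650 K to the nearest 50 K.
M_estimate = 10⁶/2650 = 377.36; M_reference = 10⁶/5600 = 178.57.
ΔM = 377.36 − 178.57 = 198.79 → +199 mireds.

+199 mireds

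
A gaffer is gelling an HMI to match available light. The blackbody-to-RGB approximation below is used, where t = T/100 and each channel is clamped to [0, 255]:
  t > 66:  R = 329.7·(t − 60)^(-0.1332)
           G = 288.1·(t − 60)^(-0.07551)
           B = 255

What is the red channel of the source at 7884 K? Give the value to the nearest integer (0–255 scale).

223

t = 7884/100 = 78.84; the t > 66 branch applies.
R = 329.7·(78.84 − 60)^(-0.1332) = 329.7·18.84^(-0.1332) = 329.7·0.67633 = 222.986.
Rounded: 223.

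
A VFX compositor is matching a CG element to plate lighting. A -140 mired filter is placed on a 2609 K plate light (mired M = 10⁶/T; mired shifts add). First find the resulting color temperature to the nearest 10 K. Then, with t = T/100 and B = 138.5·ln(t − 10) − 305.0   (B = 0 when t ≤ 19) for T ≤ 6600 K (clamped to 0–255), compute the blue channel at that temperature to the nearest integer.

171

M_in = 10⁶/2609 = 383.29; M_out = 383.29 + (-140) = 243.29.
T_out = 10⁶/243.29 = 4110.3 K → 4110 K; t = 41.1.
B = 138.5·ln(41.1 − 10) − 305.0 = 138.5·ln 31.1 − 305.0 = 138.5·3.4372 − 305.0 = 171.053.
Rounded: 171.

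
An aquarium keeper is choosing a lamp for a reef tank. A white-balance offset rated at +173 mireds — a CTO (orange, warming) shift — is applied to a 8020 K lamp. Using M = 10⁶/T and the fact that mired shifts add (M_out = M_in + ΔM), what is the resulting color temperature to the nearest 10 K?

3360 K

M_in = 10⁶/8020 = 124.69 mireds.
M_out = 124.69 + (+173) = 297.69 mireds.
T_out = 10⁶/297.69 = 3359.2 K → 3360 K.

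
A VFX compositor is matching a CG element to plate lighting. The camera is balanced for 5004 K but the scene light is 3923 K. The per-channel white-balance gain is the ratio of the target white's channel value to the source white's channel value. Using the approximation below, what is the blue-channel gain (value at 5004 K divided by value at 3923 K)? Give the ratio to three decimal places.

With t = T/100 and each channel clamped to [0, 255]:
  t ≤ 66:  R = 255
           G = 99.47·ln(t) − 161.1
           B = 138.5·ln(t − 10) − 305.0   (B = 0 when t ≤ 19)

At 3923 K (t = 39.23):
  B = 138.5·ln(39.23 − 10) − 305.0 = 138.5·ln 29.23 − 305.0 = 138.5·3.3752 − 305.0 = 162.465.
At 5004 K (t = 50.04):
  B = 138.5·ln(50.04 − 10) − 305.0 = 138.5·ln 40.04 − 305.0 = 138.5·3.6899 − 305.0 = 206.048.
Gain = 206.048 / 162.465 = 1.2683 → 1.268.

1.268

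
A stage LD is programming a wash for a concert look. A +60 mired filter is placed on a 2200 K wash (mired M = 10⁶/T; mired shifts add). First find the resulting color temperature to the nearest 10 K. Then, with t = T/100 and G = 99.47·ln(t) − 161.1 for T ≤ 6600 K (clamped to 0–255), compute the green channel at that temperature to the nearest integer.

134

M_in = 10⁶/2200 = 454.55; M_out = 454.55 + (+60) = 514.55.
T_out = 10⁶/514.55 = 1943.5 K → 1940 K; t = 19.4.
G = 99.47·ln 19.4 − 161.1 = 99.47·2.9653 − 161.1 = 133.856.
Rounded: 134.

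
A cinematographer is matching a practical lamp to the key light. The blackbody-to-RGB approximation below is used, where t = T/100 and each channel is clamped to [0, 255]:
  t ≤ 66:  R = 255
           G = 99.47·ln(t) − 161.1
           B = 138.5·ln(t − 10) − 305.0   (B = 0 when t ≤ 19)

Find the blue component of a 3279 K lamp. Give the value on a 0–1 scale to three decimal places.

0.502

t = 3279/100 = 32.79; the t ≤ 66 branch applies.
B = 138.5·ln(32.79 − 10) − 305.0 = 138.5·ln 22.79 − 305.0 = 138.5·3.1263 − 305.0 = 127.996.
On a 0–1 scale: 127.996/255 = 0.5019 → 0.502.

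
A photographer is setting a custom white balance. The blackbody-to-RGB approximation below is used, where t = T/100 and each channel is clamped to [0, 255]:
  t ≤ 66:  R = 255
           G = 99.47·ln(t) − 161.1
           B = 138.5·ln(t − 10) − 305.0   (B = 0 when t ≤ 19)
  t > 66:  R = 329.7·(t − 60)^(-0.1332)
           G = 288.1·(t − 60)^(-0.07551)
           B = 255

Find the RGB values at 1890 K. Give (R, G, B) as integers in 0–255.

t = 1890/100 = 18.9; the t ≤ 66 branch applies.
R = 255 by definition for t ≤ 66.
G = 99.47·ln 18.9 − 161.1 = 99.47·2.9392 − 161.1 = 131.258.
t = 18.9 ≤ 19, so B = 0.
Rounded: (255, 131, 0).

(255, 131, 0)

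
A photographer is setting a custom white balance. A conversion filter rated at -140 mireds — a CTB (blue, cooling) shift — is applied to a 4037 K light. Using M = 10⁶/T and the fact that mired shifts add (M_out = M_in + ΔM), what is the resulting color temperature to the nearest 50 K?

M_in = 10⁶/4037 = 247.71 mireds.
M_out = 247.71 + (-140) = 107.71 mireds.
T_out = 10⁶/107.71 = 9284.3 K → 9300 K.

9300 K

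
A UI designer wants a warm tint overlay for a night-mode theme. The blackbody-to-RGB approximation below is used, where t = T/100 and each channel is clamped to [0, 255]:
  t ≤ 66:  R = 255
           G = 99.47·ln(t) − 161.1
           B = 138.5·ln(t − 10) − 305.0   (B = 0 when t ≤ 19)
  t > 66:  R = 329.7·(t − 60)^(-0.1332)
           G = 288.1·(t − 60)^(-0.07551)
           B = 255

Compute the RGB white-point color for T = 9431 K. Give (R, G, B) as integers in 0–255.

(206, 221, 255)

t = 9431/100 = 94.31; the t > 66 branch applies.
R = 329.7·(94.31 − 60)^(-0.1332) = 329.7·34.31^(-0.1332) = 329.7·0.62443 = 205.874.
G = 288.1·(94.31 − 60)^(-0.07551) = 288.1·34.31^(-0.07551) = 288.1·0.76570 = 220.599.
B = 255 by definition for t > 66.
Rounded: (206, 221, 255).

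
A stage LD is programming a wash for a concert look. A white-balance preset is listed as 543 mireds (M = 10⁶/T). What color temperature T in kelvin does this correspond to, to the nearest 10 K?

1840 K

T = 10⁶ / 543 = 1841.62 K → 1840 K.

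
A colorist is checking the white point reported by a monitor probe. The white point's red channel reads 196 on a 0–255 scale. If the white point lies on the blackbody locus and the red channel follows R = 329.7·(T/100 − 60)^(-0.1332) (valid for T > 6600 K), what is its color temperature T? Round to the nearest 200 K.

11000 K

(t − 60)^(-0.1332) = 196/329.7 = 0.59448.
t − 60 = 0.59448^(1/-0.1332) = 0.59448^(-7.508) = 49.621, so t = 109.621.
T = 100·t = 10962 K → 11000 K to the nearest 200 K.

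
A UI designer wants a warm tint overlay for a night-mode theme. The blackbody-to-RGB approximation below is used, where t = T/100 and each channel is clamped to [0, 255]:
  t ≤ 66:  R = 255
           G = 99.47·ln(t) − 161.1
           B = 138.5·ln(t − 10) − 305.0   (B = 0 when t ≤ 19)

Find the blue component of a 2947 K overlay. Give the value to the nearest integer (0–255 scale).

106

t = 2947/100 = 29.47; the t ≤ 66 branch applies.
B = 138.5·ln(29.47 − 10) − 305.0 = 138.5·ln 19.47 − 305.0 = 138.5·2.9689 − 305.0 = 106.189.
Rounded: 106.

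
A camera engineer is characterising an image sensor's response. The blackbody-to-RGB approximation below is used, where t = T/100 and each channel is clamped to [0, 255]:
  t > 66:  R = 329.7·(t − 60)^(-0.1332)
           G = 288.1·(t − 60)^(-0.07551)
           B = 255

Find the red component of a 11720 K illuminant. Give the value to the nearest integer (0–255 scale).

192

t = 11720/100 = 117.2; the t > 66 branch applies.
R = 329.7·(117.2 − 60)^(-0.1332) = 329.7·57.2^(-0.1332) = 329.7·0.58333 = 192.324.
Rounded: 192.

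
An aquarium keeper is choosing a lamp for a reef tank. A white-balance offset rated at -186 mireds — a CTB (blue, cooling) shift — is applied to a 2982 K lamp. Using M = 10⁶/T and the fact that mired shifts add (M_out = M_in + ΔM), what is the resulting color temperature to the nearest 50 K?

M_in = 10⁶/2982 = 335.35 mireds.
M_out = 335.35 + (-186) = 149.35 mireds.
T_out = 10⁶/149.35 = 6695.9 K → 6700 K.

6700 K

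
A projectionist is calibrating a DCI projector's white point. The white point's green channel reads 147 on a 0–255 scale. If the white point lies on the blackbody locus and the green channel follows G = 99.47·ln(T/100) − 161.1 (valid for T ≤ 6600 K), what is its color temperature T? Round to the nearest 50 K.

ln t = (147 + 161.1) / 99.47 = 3.0974.
t = e^3.0974 = 22.141.
T = 100·t = 2214 K → 2200 K to the nearest 50 K.

2200 K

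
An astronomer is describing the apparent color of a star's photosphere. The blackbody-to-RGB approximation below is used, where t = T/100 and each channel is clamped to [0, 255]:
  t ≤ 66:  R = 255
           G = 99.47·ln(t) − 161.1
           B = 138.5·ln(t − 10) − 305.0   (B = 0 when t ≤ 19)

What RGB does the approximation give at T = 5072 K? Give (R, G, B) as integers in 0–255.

t = 5072/100 = 50.72; the t ≤ 66 branch applies.
R = 255 by definition for t ≤ 66.
G = 99.47·ln 50.72 − 161.1 = 99.47·3.9263 − 161.1 = 229.451.
B = 138.5·ln(50.72 − 10) − 305.0 = 138.5·ln 40.72 − 305.0 = 138.5·3.7067 − 305.0 = 208.381.
Rounded: (255, 229, 208).

(255, 229, 208)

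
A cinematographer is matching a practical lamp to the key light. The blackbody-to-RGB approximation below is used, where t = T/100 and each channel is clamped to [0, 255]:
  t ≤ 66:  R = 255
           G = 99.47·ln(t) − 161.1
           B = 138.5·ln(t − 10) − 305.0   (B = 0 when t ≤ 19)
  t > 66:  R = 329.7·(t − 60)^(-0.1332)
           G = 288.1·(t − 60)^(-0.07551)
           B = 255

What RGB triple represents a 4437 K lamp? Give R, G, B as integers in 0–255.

t = 4437/100 = 44.37; the t ≤ 66 branch applies.
R = 255 by definition for t ≤ 66.
G = 99.47·ln 44.37 − 161.1 = 99.47·3.7926 − 161.1 = 216.146.
B = 138.5·ln(44.37 − 10) − 305.0 = 138.5·ln 34.37 − 305.0 = 138.5·3.5372 − 305.0 = 184.900.
Rounded: (255, 216, 185).

R=255, G=216, B=185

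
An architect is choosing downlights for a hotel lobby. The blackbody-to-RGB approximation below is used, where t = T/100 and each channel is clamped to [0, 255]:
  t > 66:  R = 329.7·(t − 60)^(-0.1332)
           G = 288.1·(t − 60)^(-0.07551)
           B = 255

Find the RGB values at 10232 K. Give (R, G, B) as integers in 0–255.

t = 10232/100 = 102.32; the t > 66 branch applies.
R = 329.7·(102.32 − 60)^(-0.1332) = 329.7·42.32^(-0.1332) = 329.7·0.60722 = 200.200.
G = 288.1·(102.32 − 60)^(-0.07551) = 288.1·42.32^(-0.07551) = 288.1·0.75367 = 217.131.
B = 255 by definition for t > 66.
Rounded: (200, 217, 255).

(200, 217, 255)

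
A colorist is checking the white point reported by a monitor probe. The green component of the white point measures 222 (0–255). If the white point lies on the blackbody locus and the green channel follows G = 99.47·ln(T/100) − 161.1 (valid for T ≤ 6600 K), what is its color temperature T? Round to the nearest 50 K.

ln t = (222 + 161.1) / 99.47 = 3.8514.
t = e^3.8514 = 47.059.
T = 100·t = 4706 K → 4700 K to the nearest 50 K.

4700 K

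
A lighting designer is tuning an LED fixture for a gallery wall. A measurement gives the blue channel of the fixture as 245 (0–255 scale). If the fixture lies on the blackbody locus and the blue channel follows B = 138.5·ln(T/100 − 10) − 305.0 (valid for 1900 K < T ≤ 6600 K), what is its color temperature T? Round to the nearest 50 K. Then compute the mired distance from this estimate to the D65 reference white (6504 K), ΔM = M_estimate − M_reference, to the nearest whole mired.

+5 mireds

ln(t − 10) = (245 + 305.0) / 138.5 = 3.9711.
t − 10 = e^3.9711 = 53.044, so t = 63.044.
T = 100·t = 6304 K → 6300 K to the nearest 50 K.
M_estimate = 10⁶/6300 = 158.73; M_reference = 10⁶/6504 = 153.75.
ΔM = 158.73 − 153.75 = 4.98 → +5 mireds.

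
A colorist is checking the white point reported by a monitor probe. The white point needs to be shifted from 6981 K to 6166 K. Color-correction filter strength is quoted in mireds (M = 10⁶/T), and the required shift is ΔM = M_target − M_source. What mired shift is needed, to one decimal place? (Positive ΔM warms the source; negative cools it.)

M_source = 10⁶/6981 = 143.246; M_target = 10⁶/6166 = 162.180.
ΔM = 162.180 − 143.246 = 18.934 → +18.9 mireds, a warming shift.

+18.9 mireds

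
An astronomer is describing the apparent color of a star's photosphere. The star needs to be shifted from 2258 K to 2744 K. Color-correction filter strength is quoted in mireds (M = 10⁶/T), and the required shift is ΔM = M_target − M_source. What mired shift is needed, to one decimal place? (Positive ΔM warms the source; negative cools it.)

M_source = 10⁶/2258 = 442.870; M_target = 10⁶/2744 = 364.431.
ΔM = 364.431 − 442.870 = -78.438 → -78.4 mireds, a cooling shift.

-78.4 mireds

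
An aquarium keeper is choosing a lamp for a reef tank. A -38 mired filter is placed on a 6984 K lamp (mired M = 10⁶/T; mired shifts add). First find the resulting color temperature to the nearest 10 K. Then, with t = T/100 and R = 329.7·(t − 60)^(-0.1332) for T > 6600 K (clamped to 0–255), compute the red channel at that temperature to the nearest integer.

205

M_in = 10⁶/6984 = 143.18; M_out = 143.18 + (-38) = 105.18.
T_out = 10⁶/105.18 = 9507.1 K → 9510 K; t = 95.1.
R = 329.7·(95.1 − 60)^(-0.1332) = 329.7·35.1^(-0.1332) = 329.7·0.62254 = 205.250.
Rounded: 205.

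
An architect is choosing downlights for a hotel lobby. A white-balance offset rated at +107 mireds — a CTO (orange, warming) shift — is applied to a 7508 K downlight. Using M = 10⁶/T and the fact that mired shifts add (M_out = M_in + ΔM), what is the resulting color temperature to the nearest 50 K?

M_in = 10⁶/7508 = 133.19 mireds.
M_out = 133.19 + (+107) = 240.19 mireds.
T_out = 10⁶/240.19 = 4163.3 K → 4150 K.

4150 K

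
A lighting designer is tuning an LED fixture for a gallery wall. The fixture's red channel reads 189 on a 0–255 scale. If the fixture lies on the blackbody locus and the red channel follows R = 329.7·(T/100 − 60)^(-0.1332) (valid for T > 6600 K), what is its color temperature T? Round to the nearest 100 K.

(t − 60)^(-0.1332) = 189/329.7 = 0.57325.
t − 60 = 0.57325^(1/-0.1332) = 0.57325^(-7.508) = 65.199, so t = 125.199.
T = 100·t = 12520 K → 12500 K to the nearest 100 K.

12500 K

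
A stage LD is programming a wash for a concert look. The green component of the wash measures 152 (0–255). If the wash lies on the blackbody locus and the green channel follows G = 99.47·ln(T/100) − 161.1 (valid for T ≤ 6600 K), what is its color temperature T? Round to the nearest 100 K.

2300 K

ln t = (152 + 161.1) / 99.47 = 3.1477.
t = e^3.1477 = 23.282.
T = 100·t = 2328 K → 2300 K to the nearest 100 K.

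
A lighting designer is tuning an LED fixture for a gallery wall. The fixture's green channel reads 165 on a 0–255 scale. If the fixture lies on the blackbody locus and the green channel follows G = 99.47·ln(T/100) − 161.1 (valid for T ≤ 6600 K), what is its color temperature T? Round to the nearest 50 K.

ln t = (165 + 161.1) / 99.47 = 3.2784.
t = e^3.2784 = 26.533.
T = 100·t = 2653 K → 2650 K to the nearest 50 K.

2650 K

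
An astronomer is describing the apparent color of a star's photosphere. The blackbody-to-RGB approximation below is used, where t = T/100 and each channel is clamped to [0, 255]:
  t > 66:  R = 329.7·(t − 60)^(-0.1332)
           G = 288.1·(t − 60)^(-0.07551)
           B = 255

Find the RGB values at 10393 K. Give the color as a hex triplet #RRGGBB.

t = 10393/100 = 103.93; the t > 66 branch applies.
R = 329.7·(103.93 − 60)^(-0.1332) = 329.7·43.93^(-0.1332) = 329.7·0.60420 = 199.206.
G = 288.1·(103.93 − 60)^(-0.07551) = 288.1·43.93^(-0.07551) = 288.1·0.75155 = 216.520.
B = 255 by definition for t > 66.
Rounded: (199, 217, 255).
In hex: #C7D9FF.

#C7D9FF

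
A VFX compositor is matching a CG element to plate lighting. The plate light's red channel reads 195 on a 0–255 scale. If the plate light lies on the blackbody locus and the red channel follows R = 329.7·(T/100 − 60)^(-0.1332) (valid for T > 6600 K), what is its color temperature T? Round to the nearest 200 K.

(t − 60)^(-0.1332) = 195/329.7 = 0.59145.
t − 60 = 0.59145^(1/-0.1332) = 0.59145^(-7.508) = 51.564, so t = 111.564.
T = 100·t = 11156 K → 11200 K to the nearest 200 K.

11200 K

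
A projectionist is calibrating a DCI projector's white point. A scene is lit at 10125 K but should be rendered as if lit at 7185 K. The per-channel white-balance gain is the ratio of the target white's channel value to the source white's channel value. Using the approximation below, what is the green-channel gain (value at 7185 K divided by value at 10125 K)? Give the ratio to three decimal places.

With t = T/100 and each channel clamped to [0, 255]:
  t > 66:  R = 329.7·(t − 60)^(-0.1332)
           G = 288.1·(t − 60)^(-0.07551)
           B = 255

At 10125 K (t = 101.25):
  G = 288.1·(101.25 − 60)^(-0.07551) = 288.1·41.25^(-0.07551) = 288.1·0.75513 = 217.552.
At 7185 K (t = 71.85):
  G = 288.1·(71.85 − 60)^(-0.07551) = 288.1·11.85^(-0.07551) = 288.1·0.82970 = 239.038.
Gain = 239.038 / 217.552 = 1.0988 → 1.099.

1.099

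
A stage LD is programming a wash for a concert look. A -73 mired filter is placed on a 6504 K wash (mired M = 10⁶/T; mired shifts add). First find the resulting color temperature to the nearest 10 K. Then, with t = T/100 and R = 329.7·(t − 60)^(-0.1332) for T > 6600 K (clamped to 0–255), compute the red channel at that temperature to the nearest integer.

M_in = 10⁶/6504 = 153.75; M_out = 153.75 + (-73) = 80.75.
T_out = 10⁶/80.75 = 12383.7 K → 12380 K; t = 123.8.
R = 329.7·(123.8 − 60)^(-0.1332) = 329.7·63.8^(-0.1332) = 329.7·0.57491 = 189.547.
Rounded: 190.

190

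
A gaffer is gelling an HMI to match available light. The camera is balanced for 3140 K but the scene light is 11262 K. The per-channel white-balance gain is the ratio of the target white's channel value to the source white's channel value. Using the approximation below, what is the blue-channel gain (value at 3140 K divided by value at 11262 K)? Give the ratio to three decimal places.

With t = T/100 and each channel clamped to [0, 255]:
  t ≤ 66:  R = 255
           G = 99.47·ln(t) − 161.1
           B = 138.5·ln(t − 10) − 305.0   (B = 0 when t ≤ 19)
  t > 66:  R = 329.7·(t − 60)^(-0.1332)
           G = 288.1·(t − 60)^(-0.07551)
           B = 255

0.468

At 11262 K (t = 112.62):
  B = 255 by definition for t > 66.
At 3140 K (t = 31.4):
  B = 138.5·ln(31.4 − 10) − 305.0 = 138.5·ln 21.4 − 305.0 = 138.5·3.0634 − 305.0 = 119.280.
Gain = 119.280 / 255.000 = 0.4678 → 0.468.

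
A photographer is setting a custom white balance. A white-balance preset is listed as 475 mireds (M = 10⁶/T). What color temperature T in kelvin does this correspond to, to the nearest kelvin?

2105 K

T = 10⁶ / 475 = 2105.26 K → 2105 K.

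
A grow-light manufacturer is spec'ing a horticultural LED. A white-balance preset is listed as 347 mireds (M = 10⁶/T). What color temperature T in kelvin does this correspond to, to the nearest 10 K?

2880 K

T = 10⁶ / 347 = 2881.84 K → 2880 K.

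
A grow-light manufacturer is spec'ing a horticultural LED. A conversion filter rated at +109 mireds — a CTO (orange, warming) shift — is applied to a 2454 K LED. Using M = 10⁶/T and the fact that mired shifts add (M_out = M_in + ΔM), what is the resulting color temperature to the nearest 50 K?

1950 K

M_in = 10⁶/2454 = 407.50 mireds.
M_out = 407.50 + (+109) = 516.50 mireds.
T_out = 10⁶/516.50 = 1936.1 K → 1950 K.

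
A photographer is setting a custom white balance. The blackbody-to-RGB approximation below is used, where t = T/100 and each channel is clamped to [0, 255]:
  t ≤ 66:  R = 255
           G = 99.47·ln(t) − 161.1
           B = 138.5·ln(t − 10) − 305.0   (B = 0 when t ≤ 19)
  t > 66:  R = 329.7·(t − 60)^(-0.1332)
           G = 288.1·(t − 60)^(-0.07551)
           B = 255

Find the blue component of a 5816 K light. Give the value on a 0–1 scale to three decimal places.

0.908

t = 5816/100 = 58.16; the t ≤ 66 branch applies.
B = 138.5·ln(58.16 − 10) − 305.0 = 138.5·ln 48.16 − 305.0 = 138.5·3.8745 − 305.0 = 231.622.
On a 0–1 scale: 231.622/255 = 0.9083 → 0.908.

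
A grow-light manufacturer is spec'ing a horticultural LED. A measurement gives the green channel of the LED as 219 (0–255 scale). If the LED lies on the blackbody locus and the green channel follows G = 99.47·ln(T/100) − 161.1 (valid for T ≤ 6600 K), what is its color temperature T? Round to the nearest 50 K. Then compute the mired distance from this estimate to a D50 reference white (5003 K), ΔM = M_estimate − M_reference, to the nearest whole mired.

ln t = (219 + 161.1) / 99.47 = 3.8213.
t = e^3.8213 = 45.661.
T = 100·t = 4566 K → 4550 K to the nearest 50 K.
M_estimate = 10⁶/4550 = 219.78; M_reference = 10⁶/5003 = 199.88.
ΔM = 219.78 − 199.88 = 19.90 → +20 mireds.

+20 mireds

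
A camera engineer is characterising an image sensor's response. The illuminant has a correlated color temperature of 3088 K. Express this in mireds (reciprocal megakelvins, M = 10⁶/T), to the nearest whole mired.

324 mireds

M = 10⁶ / 3088 = 323.834 → 324 mireds.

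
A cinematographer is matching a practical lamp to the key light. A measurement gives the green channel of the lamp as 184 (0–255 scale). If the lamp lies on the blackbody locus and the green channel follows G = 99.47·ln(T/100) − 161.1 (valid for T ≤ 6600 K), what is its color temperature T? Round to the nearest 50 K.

3200 K

ln t = (184 + 161.1) / 99.47 = 3.4694.
t = e^3.4694 = 32.117.
T = 100·t = 3212 K → 3200 K to the nearest 50 K.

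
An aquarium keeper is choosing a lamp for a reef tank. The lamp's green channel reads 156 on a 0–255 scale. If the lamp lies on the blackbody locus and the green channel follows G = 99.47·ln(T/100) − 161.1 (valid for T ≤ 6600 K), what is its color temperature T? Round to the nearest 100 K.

2400 K

ln t = (156 + 161.1) / 99.47 = 3.1879.
t = e^3.1879 = 24.237.
T = 100·t = 2424 K → 2400 K to the nearest 100 K.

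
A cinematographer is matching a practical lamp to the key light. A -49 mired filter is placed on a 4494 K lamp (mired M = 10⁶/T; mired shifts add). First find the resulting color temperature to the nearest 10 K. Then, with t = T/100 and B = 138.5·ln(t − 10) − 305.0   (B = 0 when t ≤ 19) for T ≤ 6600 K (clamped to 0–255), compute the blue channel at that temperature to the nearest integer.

M_in = 10⁶/4494 = 222.52; M_out = 222.52 + (-49) = 173.52.
T_out = 10⁶/173.52 = 5763.1 K → 5760 K; t = 57.6.
B = 138.5·ln(57.6 − 10) − 305.0 = 138.5·ln 47.6 − 305.0 = 138.5·3.8628 − 305.0 = 230.002.
Rounded: 230.

230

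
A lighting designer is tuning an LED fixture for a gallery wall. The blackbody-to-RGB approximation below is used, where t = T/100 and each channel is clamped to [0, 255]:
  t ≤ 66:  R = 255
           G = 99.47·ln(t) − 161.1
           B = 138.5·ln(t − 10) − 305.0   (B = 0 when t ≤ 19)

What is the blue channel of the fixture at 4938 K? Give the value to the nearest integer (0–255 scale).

204

t = 4938/100 = 49.38; the t ≤ 66 branch applies.
B = 138.5·ln(49.38 − 10) − 305.0 = 138.5·ln 39.38 − 305.0 = 138.5·3.6733 − 305.0 = 203.746.
Rounded: 204.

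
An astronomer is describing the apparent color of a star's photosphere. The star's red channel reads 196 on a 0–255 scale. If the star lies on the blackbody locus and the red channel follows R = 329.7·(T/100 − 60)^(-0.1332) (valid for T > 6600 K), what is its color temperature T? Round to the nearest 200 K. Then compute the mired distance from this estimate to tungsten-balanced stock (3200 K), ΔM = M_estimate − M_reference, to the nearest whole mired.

(t − 60)^(-0.1332) = 196/329.7 = 0.59448.
t − 60 = 0.59448^(1/-0.1332) = 0.59448^(-7.508) = 49.621, so t = 109.621.
T = 100·t = 10962 K → 11000 K to the nearest 200 K.
M_estimate = 10⁶/11000 = 90.91; M_reference = 10⁶/3200 = 312.50.
ΔM = 90.91 − 312.50 = -221.59 → -222 mireds.

-222 mireds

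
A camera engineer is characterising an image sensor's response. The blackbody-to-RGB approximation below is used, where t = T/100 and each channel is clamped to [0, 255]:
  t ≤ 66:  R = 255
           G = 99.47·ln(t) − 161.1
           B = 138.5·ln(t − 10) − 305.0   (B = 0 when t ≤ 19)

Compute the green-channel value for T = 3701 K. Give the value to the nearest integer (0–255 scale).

198

t = 3701/100 = 37.01; the t ≤ 66 branch applies.
G = 99.47·ln 37.01 − 161.1 = 99.47·3.6112 − 161.1 = 198.105.
Rounded: 198.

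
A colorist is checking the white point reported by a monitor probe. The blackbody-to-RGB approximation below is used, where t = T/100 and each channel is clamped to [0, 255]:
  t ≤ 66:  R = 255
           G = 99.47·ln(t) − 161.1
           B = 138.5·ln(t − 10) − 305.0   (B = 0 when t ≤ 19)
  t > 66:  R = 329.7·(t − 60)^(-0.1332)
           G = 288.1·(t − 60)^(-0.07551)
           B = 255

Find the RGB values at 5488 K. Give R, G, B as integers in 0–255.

R=255, G=237, B=222

t = 5488/100 = 54.88; the t ≤ 66 branch applies.
R = 255 by definition for t ≤ 66.
G = 99.47·ln 54.88 − 161.1 = 99.47·4.0051 − 161.1 = 237.292.
B = 138.5·ln(54.88 − 10) − 305.0 = 138.5·ln 44.88 − 305.0 = 138.5·3.8040 − 305.0 = 221.853.
Rounded: (255, 237, 222).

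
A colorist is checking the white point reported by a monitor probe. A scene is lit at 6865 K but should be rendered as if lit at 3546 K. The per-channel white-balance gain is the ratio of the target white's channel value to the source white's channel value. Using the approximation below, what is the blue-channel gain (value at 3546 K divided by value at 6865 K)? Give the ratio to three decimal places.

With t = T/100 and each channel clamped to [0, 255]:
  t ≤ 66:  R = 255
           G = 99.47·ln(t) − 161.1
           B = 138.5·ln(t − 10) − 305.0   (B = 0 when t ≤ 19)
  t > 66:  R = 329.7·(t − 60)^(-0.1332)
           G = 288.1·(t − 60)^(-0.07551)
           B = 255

0.562

At 6865 K (t = 68.65):
  B = 255 by definition for t > 66.
At 3546 K (t = 35.46):
  B = 138.5·ln(35.46 − 10) − 305.0 = 138.5·ln 25.46 − 305.0 = 138.5·3.2371 − 305.0 = 143.340.
Gain = 143.340 / 255.000 = 0.5621 → 0.562.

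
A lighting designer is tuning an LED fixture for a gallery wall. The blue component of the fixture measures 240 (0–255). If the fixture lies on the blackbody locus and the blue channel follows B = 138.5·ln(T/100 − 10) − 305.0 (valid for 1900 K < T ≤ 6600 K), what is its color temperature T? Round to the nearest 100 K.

ln(t − 10) = (240 + 305.0) / 138.5 = 3.9350.
t − 10 = e^3.9350 = 51.163, so t = 61.163.
T = 100·t = 6116 K → 6100 K to the nearest 100 K.

6100 K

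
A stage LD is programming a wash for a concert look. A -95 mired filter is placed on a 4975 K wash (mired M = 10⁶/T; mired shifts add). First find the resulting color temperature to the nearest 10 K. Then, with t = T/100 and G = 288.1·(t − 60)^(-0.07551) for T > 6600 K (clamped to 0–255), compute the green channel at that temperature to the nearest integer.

221

M_in = 10⁶/4975 = 201.01; M_out = 201.01 + (-95) = 106.01.
T_out = 10⁶/106.01 = 9433.5 K → 9430 K; t = 94.3.
G = 288.1·(94.3 − 60)^(-0.07551) = 288.1·34.3^(-0.07551) = 288.1·0.76572 = 220.604.
Rounded: 221.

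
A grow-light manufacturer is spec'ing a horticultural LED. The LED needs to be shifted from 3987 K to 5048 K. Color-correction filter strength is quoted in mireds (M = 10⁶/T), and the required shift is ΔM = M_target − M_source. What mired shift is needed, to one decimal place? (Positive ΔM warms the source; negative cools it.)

M_source = 10⁶/3987 = 250.815; M_target = 10⁶/5048 = 198.098.
ΔM = 198.098 − 250.815 = -52.717 → -52.7 mireds, a cooling shift.

-52.7 mireds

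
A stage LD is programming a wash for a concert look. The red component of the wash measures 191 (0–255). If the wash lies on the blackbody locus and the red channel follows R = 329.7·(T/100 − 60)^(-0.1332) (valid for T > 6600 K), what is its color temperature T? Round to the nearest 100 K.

(t − 60)^(-0.1332) = 191/329.7 = 0.57931.
t − 60 = 0.57931^(1/-0.1332) = 0.57931^(-7.508) = 60.245, so t = 120.245.
T = 100·t = 12025 K → 12000 K to the nearest 100 K.

12000 K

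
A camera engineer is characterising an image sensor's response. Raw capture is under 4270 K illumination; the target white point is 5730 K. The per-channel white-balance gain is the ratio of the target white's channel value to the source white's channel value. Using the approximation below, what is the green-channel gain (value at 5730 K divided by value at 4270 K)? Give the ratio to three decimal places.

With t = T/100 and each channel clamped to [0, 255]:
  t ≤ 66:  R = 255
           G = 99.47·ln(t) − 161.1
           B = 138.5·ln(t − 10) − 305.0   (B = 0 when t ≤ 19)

At 4270 K (t = 42.7):
  G = 99.47·ln 42.7 − 161.1 = 99.47·3.7542 − 161.1 = 212.330.
At 5730 K (t = 57.3):
  G = 99.47·ln 57.3 − 161.1 = 99.47·4.0483 − 161.1 = 241.584.
Gain = 241.584 / 212.330 = 1.1378 → 1.138.

1.138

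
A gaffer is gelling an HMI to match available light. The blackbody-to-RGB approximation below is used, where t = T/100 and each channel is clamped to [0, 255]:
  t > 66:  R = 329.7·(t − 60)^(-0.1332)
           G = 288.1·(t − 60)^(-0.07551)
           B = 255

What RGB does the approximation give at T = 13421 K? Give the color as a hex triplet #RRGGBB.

t = 13421/100 = 134.21; the t > 66 branch applies.
R = 329.7·(134.21 − 60)^(-0.1332) = 329.7·74.21^(-0.1332) = 329.7·0.56345 = 185.769.
G = 288.1·(134.21 − 60)^(-0.07551) = 288.1·74.21^(-0.07551) = 288.1·0.72237 = 208.116.
B = 255 by definition for t > 66.
Rounded: (186, 208, 255).
In hex: #BAD0FF.

#BAD0FF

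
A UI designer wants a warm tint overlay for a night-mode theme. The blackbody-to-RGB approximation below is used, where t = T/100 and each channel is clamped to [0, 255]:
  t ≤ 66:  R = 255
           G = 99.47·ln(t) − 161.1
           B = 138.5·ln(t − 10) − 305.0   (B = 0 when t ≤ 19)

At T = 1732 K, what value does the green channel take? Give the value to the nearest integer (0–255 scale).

t = 1732/100 = 17.32; the t ≤ 66 branch applies.
G = 99.47·ln 17.32 − 161.1 = 99.47·2.8519 − 161.1 = 122.575.
Rounded: 123.

123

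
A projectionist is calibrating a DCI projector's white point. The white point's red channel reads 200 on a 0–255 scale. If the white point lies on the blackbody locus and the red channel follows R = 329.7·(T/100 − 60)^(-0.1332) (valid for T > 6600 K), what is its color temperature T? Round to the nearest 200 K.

10200 K

(t − 60)^(-0.1332) = 200/329.7 = 0.60661.
t − 60 = 0.60661^(1/-0.1332) = 0.60661^(-7.508) = 42.638, so t = 102.638.
T = 100·t = 10264 K → 10200 K to the nearest 200 K.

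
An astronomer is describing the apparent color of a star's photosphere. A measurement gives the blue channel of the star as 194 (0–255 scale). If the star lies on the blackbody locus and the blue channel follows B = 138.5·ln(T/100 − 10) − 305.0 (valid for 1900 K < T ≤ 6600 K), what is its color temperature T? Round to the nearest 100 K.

ln(t − 10) = (194 + 305.0) / 138.5 = 3.6029.
t − 10 = e^3.6029 = 36.704, so t = 46.704.
T = 100·t = 4670 K → 4700 K to the nearest 100 K.

4700 K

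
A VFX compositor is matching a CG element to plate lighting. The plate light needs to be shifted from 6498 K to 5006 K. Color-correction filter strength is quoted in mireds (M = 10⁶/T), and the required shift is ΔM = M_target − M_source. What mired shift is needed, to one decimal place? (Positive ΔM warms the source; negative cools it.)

M_source = 10⁶/6498 = 153.894; M_target = 10⁶/5006 = 199.760.
ΔM = 199.760 − 153.894 = 45.867 → +45.9 mireds, a warming shift.

+45.9 mireds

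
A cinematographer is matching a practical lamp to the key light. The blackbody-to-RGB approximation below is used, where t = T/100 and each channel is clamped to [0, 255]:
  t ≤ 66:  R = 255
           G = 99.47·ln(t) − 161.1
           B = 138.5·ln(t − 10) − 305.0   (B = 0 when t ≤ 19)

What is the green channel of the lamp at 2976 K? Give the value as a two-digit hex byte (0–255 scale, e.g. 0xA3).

0xB0

t = 2976/100 = 29.76; the t ≤ 66 branch applies.
G = 99.47·ln 29.76 − 161.1 = 99.47·3.3932 − 161.1 = 176.418.
Rounded: 176; in hex, 0xB0.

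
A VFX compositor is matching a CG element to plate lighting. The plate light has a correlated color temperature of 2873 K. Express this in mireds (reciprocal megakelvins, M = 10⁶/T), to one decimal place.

M = 10⁶ / 2873 = 348.068 → 348.1 mireds.

348.1 mireds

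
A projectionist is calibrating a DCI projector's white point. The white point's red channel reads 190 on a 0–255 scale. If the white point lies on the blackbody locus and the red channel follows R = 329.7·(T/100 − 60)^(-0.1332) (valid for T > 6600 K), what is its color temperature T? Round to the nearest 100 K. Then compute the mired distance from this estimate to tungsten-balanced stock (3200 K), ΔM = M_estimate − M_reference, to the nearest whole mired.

(t − 60)^(-0.1332) = 190/329.7 = 0.57628.
t − 60 = 0.57628^(1/-0.1332) = 0.57628^(-7.508) = 62.667, so t = 122.667.
T = 100·t = 12267 K → 12300 K to the nearest 100 K.
M_estimate = 10⁶/12300 = 81.30; M_reference = 10⁶/3200 = 312.50.
ΔM = 81.30 − 312.50 = -231.20 → -231 mireds.

-231 mireds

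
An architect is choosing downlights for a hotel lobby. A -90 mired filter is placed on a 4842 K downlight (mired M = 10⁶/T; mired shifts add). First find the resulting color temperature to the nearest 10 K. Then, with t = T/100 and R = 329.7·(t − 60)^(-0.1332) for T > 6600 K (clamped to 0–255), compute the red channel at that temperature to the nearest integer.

214

M_in = 10⁶/4842 = 206.53; M_out = 206.53 + (-90) = 116.53.
T_out = 10⁶/116.53 = 8581.8 K → 8580 K; t = 85.8.
R = 329.7·(85.8 − 60)^(-0.1332) = 329.7·25.8^(-0.1332) = 329.7·0.64859 = 213.841.
Rounded: 214.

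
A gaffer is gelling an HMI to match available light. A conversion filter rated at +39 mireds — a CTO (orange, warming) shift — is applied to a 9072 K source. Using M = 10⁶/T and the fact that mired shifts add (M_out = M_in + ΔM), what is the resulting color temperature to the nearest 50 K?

M_in = 10⁶/9072 = 110.23 mireds.
M_out = 110.23 + (+39) = 149.23 mireds.
T_out = 10⁶/149.23 = 6701.1 K → 6700 K.

6700 K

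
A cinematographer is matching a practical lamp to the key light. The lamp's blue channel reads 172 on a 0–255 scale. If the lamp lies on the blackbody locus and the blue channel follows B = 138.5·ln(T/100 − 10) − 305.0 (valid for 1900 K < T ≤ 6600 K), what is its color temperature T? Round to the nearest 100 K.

4100 K

ln(t − 10) = (172 + 305.0) / 138.5 = 3.4440.
t − 10 = e^3.4440 = 31.313, so t = 41.313.
T = 100·t = 4131 K → 4100 K to the nearest 100 K.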